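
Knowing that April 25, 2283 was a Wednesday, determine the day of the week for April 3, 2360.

From April 25, 2283 to April 25, 2359: 76 years, of which 18 contain a Feb 29 — 58×365 + 18×366 = 27758 days.
(2300 is not a leap year (divisible by 100 but not 400).)
April 2359: 30 − 25 = 5 days remain.
Then 11 full months totalling 336 days.
April 1–3, 2360: 3 days.
Residual: 344 days.
Total: 28102 days.
28102 mod 7 = 4, so 4 days after Wednesday is Sunday.

Sunday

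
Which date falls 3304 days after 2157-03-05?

2166-03-22

Count 3304 days after March 5, 2157:
From March 5, 2157 to March 5, 2166: 9 years, of which 2 contain a Feb 29 — 7×365 + 2×366 = 3287 days.
Within March 2166: 22 − 5 = 17 days.
Total: 3304 days.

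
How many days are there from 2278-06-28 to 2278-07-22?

June 2278: 30 − 28 = 2 days remain.
July 1–22, 2278: 22 days.
Total: 2 + 22 = 24 days.

24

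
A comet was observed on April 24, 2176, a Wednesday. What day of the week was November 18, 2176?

April 2176: 30 − 24 = 6 days remain.
Then May (31), June (30), July (31), August (31), September (30), October (31): 31 + 30 + 31 + 31 + 30 + 31 = 184 days.
November 1–18, 2176: 18 days.
Total: 6 + 184 + 18 = 208 days.
208 mod 7 = 5, so 5 days after Wednesday is Monday.

Monday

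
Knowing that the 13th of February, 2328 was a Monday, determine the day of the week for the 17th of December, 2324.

Count forward from the earlier date (December 17, 2324) to the later (February 13, 2328):
Day-of-year of December 17, 2324: 352.
Day-of-year of February 13, 2328: 44.
2324 has 366 days, so 366 − 352 = 14 days remain in 2324.
Full years: 2325: 365; 2326: 365; 2327: 365. Sum = 1095.
Total: 14 + 1095 + 44 = 1153 days.
1153 mod 7 = 5, so 5 days before Monday is Wednesday.

Wednesday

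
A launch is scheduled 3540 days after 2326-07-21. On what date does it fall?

2336-03-30

Count 3540 days after July 21, 2326:
From July 21, 2326 to July 21, 2335: 9 years, of which 2 contain a Feb 29 — 7×365 + 2×366 = 3287 days.
July 2335: 31 − 21 = 10 days remain.
Then August (31), September (30), October (31), November (30), December (31), January (31), February 2336 (29): 31 + 30 + 31 + 30 + 31 + 31 + 29 = 213 days.
March 1–30, 2336: 30 days.
Residual: 253 days.
Total: 3540 days.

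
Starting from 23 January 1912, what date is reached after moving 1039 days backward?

20 March 1909

Count 1039 days before January 23, 1912:
March 20, 1909 → March 20, 1910: 365 days.
March 20, 1910 → March 20, 1911: 365 days.
March 1911: 31 − 20 = 11 days remain.
Then 9 full months totalling 275 days.
January 1–23, 1912: 23 days.
Residual: 309 days.
Total: 1039 days.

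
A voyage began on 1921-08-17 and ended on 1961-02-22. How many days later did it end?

From August 17, 1921 to August 17, 1960: 39 years, of which 10 contain a Feb 29 — 29×365 + 10×366 = 14245 days.
August 1960: 31 − 17 = 14 days remain.
Then September (30), October (31), November (30), December (31), January (31): 30 + 31 + 30 + 31 + 31 = 153 days.
February 1–22, 1961: 22 days (1961 is not a leap year).
Residual: 189 days.
Total: 14434 days.

14434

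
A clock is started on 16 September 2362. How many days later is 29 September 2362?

13

Within September 2362: 29 − 16 = 13 days.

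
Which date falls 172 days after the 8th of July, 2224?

the 27th of December, 2224

Count 172 days after July 8, 2224:
July 2224: 31 − 8 = 23 days remain.
Then August (31), September (30), October (31), November (30): 31 + 30 + 31 + 30 = 122 days.
December 1–27, 2224: 27 days.
Total: 23 + 122 + 27 = 172 days.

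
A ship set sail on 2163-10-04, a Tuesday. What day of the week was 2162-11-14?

Sunday

Count forward from the earlier date (November 14, 2162) to the later (October 4, 2163):
November 2162: 30 − 14 = 16 days remain.
Then 10 full months totalling 304 days.
October 1–4, 2163: 4 days.
Total: 16 + 304 + 4 = 324 days.
324 mod 7 = 2, so 2 days before Tuesday is Sunday.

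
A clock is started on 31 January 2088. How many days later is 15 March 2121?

Day-of-year of January 31, 2088: 31.
Day-of-year of March 15, 2121: 74.
2088 has 366 days, so 366 − 31 = 335 days remain in 2088.
Full years 2089–2120: 25 common + 7 leap = 25×365 + 7×366 = 11687 days.
Total: 335 + 11687 + 74 = 12096 days.

12096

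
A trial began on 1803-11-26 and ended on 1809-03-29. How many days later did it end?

1950

Day-of-year of November 26, 1803: 330.
Day-of-year of March 29, 1809: 88.
1803 has 365 days, so 365 − 330 = 35 days remain in 1803.
Full years: 1804: 366; 1805: 365; 1806: 365; 1807: 365; 1808: 366. Sum = 1827.
Total: 35 + 1827 + 88 = 1950 days.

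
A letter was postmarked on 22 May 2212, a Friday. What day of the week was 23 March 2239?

Saturday

From May 22, 2212 to May 22, 2238: 26 years, of which 6 contain a Feb 29 — 20×365 + 6×366 = 9496 days.
May 2238: 31 − 22 = 9 days remain.
Then 9 full months totalling 273 days.
March 1–23, 2239: 23 days.
Residual: 305 days.
Total: 9801 days.
9801 mod 7 = 1, so 1 day after Friday is Saturday.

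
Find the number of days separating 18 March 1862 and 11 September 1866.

Day-of-year of March 18, 1862: 77.
Day-of-year of September 11, 1866: 254.
1862 has 365 days, so 365 − 77 = 288 days remain in 1862.
Full years: 1863: 365; 1864: 366; 1865: 365. Sum = 1096.
Total: 288 + 1096 + 254 = 1638 days.

1638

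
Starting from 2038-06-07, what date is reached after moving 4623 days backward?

2025-10-10

Count 4623 days before June 7, 2038:
Day-of-year of October 10, 2025: 283.
Day-of-year of June 7, 2038: 158.
2025 has 365 days, so 365 − 283 = 82 days remain in 2025.
Full years 2026–2037: 9 common + 3 leap = 9×365 + 3×366 = 4383 days.
Total: 82 + 4383 + 158 = 4623 days.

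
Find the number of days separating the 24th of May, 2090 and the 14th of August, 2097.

2639

Day-of-year of May 24, 2090: 144.
Day-of-year of August 14, 2097: 226.
2090 has 365 days, so 365 − 144 = 221 days remain in 2090.
Full years: 2091: 365; 2092: 366; 2093: 365; 2094: 365; 2095: 365; 2096: 366. Sum = 2192.
Total: 221 + 2192 + 226 = 2639 days.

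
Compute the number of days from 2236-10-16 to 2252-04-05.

5650

From October 16, 2236 to October 16, 2251: 15 years, of which 3 contain a Feb 29 — 12×365 + 3×366 = 5478 days.
October 2251: 31 − 16 = 15 days remain.
Then November (30), December (31), January (31), February 2252 (29), March (31): 30 + 31 + 31 + 29 + 31 = 152 days.
April 1–5, 2252: 5 days.
Residual: 172 days.
Total: 5650 days.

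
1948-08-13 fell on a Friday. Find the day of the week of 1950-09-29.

Friday

Day-of-year of August 13, 1948: 226.
Day-of-year of September 29, 1950: 272.
1948 has 366 days, so 366 − 226 = 140 days remain in 1948.
Full years: 1949: 365. Sum = 365.
Total: 140 + 365 + 272 = 777 days.
777 is a multiple of 7, so 1950-09-29 falls on the same weekday: Friday.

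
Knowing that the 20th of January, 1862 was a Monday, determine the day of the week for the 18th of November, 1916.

Saturday

Day-of-year of January 20, 1862: 20.
Day-of-year of November 18, 1916: 323.
1862 has 365 days, so 365 − 20 = 345 days remain in 1862.
Full years 1863–1915: 41 common + 12 leap = 41×365 + 12×366 = 19357 days.
Total: 345 + 19357 + 323 = 20025 days.
20025 mod 7 = 5, so 5 days after Monday is Saturday.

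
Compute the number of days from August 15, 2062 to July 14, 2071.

3255

Day-of-year of August 15, 2062: 227.
Day-of-year of July 14, 2071: 195.
2062 has 365 days, so 365 − 227 = 138 days remain in 2062.
Full years 2063–2070: 6 common + 2 leap = 6×365 + 2×366 = 2922 days.
Total: 138 + 2922 + 195 = 3255 days.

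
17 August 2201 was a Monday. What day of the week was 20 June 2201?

Saturday

Count forward from the earlier date (June 20, 2201) to the later (August 17, 2201):
June 2201: 30 − 20 = 10 days remain.
Then July (31): 31 days.
August 1–17, 2201: 17 days.
Total: 10 + 31 + 17 = 58 days.
58 mod 7 = 2, so 2 days before Monday is Saturday.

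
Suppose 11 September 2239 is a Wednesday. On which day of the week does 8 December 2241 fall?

Wednesday

Day-of-year of September 11, 2239: 254.
Day-of-year of December 8, 2241: 342.
2239 has 365 days, so 365 − 254 = 111 days remain in 2239.
Full years: 2240: 366. Sum = 366.
Total: 111 + 366 + 342 = 819 days.
819 is a multiple of 7, so 8 December 2241 falls on the same weekday: Wednesday.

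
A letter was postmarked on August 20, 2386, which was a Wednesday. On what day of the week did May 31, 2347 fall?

Count forward from the earlier date (May 31, 2347) to the later (August 20, 2386):
From May 31, 2347 to May 31, 2386: 39 years, of which 10 contain a Feb 29 — 29×365 + 10×366 = 14245 days.
May 2386: 31 − 31 = 0 days remain.
Then June (30), July (31): 30 + 31 = 61 days.
August 1–20, 2386: 20 days.
Residual: 81 days.
Total: 14326 days.
14326 mod 7 = 4, so 4 days before Wednesday is Saturday.

Saturday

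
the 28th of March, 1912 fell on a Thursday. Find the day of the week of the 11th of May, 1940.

Day-of-year of March 28, 1912: 88.
Day-of-year of May 11, 1940: 132.
1912 has 366 days, so 366 − 88 = 278 days remain in 1912.
Full years 1913–1939: 21 common + 6 leap = 21×365 + 6×366 = 9861 days.
Total: 278 + 9861 + 132 = 10271 days.
10271 mod 7 = 2, so 2 days after Thursday is Saturday.

Saturday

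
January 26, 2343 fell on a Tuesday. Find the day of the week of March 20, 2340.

Wednesday

Count forward from the earlier date (March 20, 2340) to the later (January 26, 2343):
March 20, 2340 → March 20, 2341: 365 days.
March 20, 2341 → March 20, 2342: 365 days.
March 2342: 31 − 20 = 11 days remain.
Then 9 full months totalling 275 days.
January 1–26, 2343: 26 days.
Residual: 312 days.
Total: 1042 days.
1042 mod 7 = 6, so 6 days before Tuesday is Wednesday.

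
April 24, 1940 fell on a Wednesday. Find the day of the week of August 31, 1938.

Count forward from the earlier date (August 31, 1938) to the later (April 24, 1940):
August 1938: 31 − 31 = 0 days remain.
Then 19 full months totalling 578 days.
April 1–24, 1940: 24 days.
Total: 0 + 578 + 24 = 602 days.
602 is a multiple of 7, so August 31, 1938 falls on the same weekday: Wednesday.

Wednesday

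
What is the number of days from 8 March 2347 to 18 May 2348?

March 2347: 31 − 8 = 23 days remain.
Then 13 full months totalling 396 days.
May 1–18, 2348: 18 days.
Total: 23 + 396 + 18 = 437 days.

437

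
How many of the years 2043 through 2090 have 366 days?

12

Years divisible by 4 in [2043, 2090]: 2044, 2048, 2052, 2056, 2060, 2064, 2068, 2072, 2076, 2080, 2084, 2088.
No century exceptions apply. Count: 12.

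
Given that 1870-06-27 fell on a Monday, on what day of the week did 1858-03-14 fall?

Count forward from the earlier date (March 14, 1858) to the later (June 27, 1870):
From March 14, 1858 to March 14, 1870: 12 years, of which 3 contain a Feb 29 — 9×365 + 3×366 = 4383 days.
March 1870: 31 − 14 = 17 days remain.
Then April (30), May (31): 30 + 31 = 61 days.
June 1–27, 1870: 27 days.
Residual: 105 days.
Total: 4488 days.
4488 mod 7 = 1, so 1 day before Monday is Sunday.

Sunday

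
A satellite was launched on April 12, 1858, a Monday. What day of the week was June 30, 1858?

April 1858: 30 − 12 = 18 days remain.
Then May (31): 31 days.
June 1–30, 1858: 30 days.
Total: 18 + 31 + 30 = 79 days.
79 mod 7 = 2, so 2 days after Monday is Wednesday.

Wednesday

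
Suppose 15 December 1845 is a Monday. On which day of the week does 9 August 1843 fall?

Count forward from the earlier date (August 9, 1843) to the later (December 15, 1845):
August 1843: 31 − 9 = 22 days remain.
Then 27 full months totalling 822 days.
December 1–15, 1845: 15 days.
Total: 22 + 822 + 15 = 859 days.
859 mod 7 = 5, so 5 days before Monday is Wednesday.

Wednesday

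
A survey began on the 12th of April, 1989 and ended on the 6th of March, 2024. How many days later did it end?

From April 12, 1989 to April 12, 2023: 34 years, of which 8 contain a Feb 29 — 26×365 + 8×366 = 12418 days.
(2000 is a leap year (divisible by 400).)
April 2023: 30 − 12 = 18 days remain.
Then 10 full months totalling 305 days.
March 1–6, 2024: 6 days.
Residual: 329 days.
Total: 12747 days.

12747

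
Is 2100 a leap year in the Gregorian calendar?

No

2100 is not a leap year (divisible by 100 but not 400).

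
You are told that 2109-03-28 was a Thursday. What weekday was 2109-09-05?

March 2109: 31 − 28 = 3 days remain.
Then April (30), May (31), June (30), July (31), August (31): 30 + 31 + 30 + 31 + 31 = 153 days.
September 1–5, 2109: 5 days.
Total: 3 + 153 + 5 = 161 days.
161 is a multiple of 7, so 2109-09-05 falls on the same weekday: Thursday.

Thursday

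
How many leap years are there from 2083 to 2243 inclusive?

Years divisible by 4: 2084, 2088, …, 2240 — 40 in all.
Of these, 2100, 2200 are divisible by 100 but not 400, so not leap.
Leap years: 40 − 2 = 38.

38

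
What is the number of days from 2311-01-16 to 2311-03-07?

January 2311: 31 − 16 = 15 days remain.
Then February 2311 (28): 28 days.
March 1–7, 2311: 7 days.
Total: 15 + 28 + 7 = 50 days.

50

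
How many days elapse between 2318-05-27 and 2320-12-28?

946

May 27, 2318 → May 27, 2319: 365 days.
May 27, 2319 → May 27, 2320: 366 days (2320 is a leap year).
May 2320: 31 − 27 = 4 days remain.
Then June (30), July (31), August (31), September (30), October (31), November (30): 30 + 31 + 31 + 30 + 31 + 30 = 183 days.
December 1–28, 2320: 28 days.
Residual: 215 days.
Total: 946 days.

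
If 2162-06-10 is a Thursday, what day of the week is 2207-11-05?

Thursday

Day-of-year of June 10, 2162: 161.
Day-of-year of November 5, 2207: 309.
2162 has 365 days, so 365 − 161 = 204 days remain in 2162.
Full years 2163–2206: 34 common + 10 leap = 34×365 + 10×366 = 16070 days.
Total: 204 + 16070 + 309 = 16583 days.
16583 is a multiple of 7, so 2207-11-05 falls on the same weekday: Thursday.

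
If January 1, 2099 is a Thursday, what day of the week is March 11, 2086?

Count forward from the earlier date (March 11, 2086) to the later (January 1, 2099):
From March 11, 2086 to March 11, 2098: 12 years, of which 3 contain a Feb 29 — 9×365 + 3×366 = 4383 days.
March 2098: 31 − 11 = 20 days remain.
Then 9 full months totalling 275 days.
January 1, 2099: 1 day.
Residual: 296 days.
Total: 4679 days.
4679 mod 7 = 3, so 3 days before Thursday is Monday.

Monday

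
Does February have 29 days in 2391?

No

2391 is not a leap year.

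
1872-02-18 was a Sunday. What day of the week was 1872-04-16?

February 1872: 29 − 18 = 11 days remain (1872 is a leap year, so February has 29 days).
Then March (31): 31 days.
April 1–16, 1872: 16 days.
Total: 11 + 31 + 16 = 58 days.
58 mod 7 = 2, so 2 days after Sunday is Tuesday.

Tuesday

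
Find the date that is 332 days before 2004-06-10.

2003-07-14

Count 332 days before June 10, 2004:
Day-of-year of July 14, 2003: 195.
Day-of-year of June 10, 2004: 162.
2003 has 365 days, so 365 − 195 = 170 days remain in 2003.
Total: 170 + 162 = 332 days.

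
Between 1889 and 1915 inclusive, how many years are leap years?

5

Years divisible by 4 in [1889, 1915]: 1892, 1896, 1900, 1904, 1908, 1912.
Of these, 1900 is divisible by 100 but not 400, so not leap.
Leap years: 6 − 1 = 5.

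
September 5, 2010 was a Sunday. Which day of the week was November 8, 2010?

September 2010: 30 − 5 = 25 days remain.
Then October (31): 31 days.
November 1–8, 2010: 8 days.
Total: 25 + 31 + 8 = 64 days.
64 mod 7 = 1, so 1 day after Sunday is Monday.

Monday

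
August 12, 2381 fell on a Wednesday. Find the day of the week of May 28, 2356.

Monday

Count forward from the earlier date (May 28, 2356) to the later (August 12, 2381):
Day-of-year of May 28, 2356: 149.
Day-of-year of August 12, 2381: 224.
2356 has 366 days, so 366 − 149 = 217 days remain in 2356.
Full years 2357–2380: 18 common + 6 leap = 18×365 + 6×366 = 8766 days.
Total: 217 + 8766 + 224 = 9207 days.
9207 mod 7 = 2, so 2 days before Wednesday is Monday.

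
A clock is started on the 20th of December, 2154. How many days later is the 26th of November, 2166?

4359

From December 20, 2154 to December 20, 2165: 11 years, of which 3 contain a Feb 29 — 8×365 + 3×366 = 4018 days.
December 2165: 31 − 20 = 11 days remain.
Then 10 full months totalling 304 days.
November 1–26, 2166: 26 days.
Residual: 341 days.
Total: 4359 days.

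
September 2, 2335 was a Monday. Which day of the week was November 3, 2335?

Sunday

September 2335: 30 − 2 = 28 days remain.
Then October (31): 31 days.
November 1–3, 2335: 3 days.
Total: 28 + 31 + 3 = 62 days.
62 mod 7 = 6, so 6 days after Monday is Sunday.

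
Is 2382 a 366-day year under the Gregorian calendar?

No

2382 is not a leap year.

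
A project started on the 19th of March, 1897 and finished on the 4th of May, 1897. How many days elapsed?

46

March 1897: 31 − 19 = 12 days remain.
Then April (30): 30 days.
May 1–4, 1897: 4 days.
Total: 12 + 30 + 4 = 46 days.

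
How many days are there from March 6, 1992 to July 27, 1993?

March 6, 1992 → March 6, 1993: 365 days.
March 1993: 31 − 6 = 25 days remain.
Then April (30), May (31), June (30): 30 + 31 + 30 = 91 days.
July 1–27, 1993: 27 days.
Residual: 143 days.
Total: 508 days.

508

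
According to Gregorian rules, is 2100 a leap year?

2100 is not a leap year (divisible by 100 but not 400).

No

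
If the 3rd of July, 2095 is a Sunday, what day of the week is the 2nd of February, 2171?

Day-of-year of July 3, 2095: 184.
Day-of-year of February 2, 2171: 33.
2095 has 365 days, so 365 − 184 = 181 days remain in 2095.
Full years 2096–2170: 57 common + 18 leap = 57×365 + 18×366 = 27393 days.
Total: 181 + 27393 + 33 = 27607 days.
27607 mod 7 = 6, so 6 days after Sunday is Saturday.

Saturday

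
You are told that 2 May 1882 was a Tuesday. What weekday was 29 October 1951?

Day-of-year of May 2, 1882: 122.
Day-of-year of October 29, 1951: 302.
1882 has 365 days, so 365 − 122 = 243 days remain in 1882.
Full years 1883–1950: 52 common + 16 leap = 52×365 + 16×366 = 24836 days.
Total: 243 + 24836 + 302 = 25381 days.
25381 mod 7 = 6, so 6 days after Tuesday is Monday.

Monday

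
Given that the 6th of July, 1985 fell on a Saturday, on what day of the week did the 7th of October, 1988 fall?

July 6, 1985 → July 6, 1986: 365 days.
July 6, 1986 → July 6, 1987: 365 days.
July 6, 1987 → July 6, 1988: 366 days (1988 is a leap year).
July 1988: 31 − 6 = 25 days remain.
Then August (31), September (30): 31 + 30 = 61 days.
October 1–7, 1988: 7 days.
Residual: 93 days.
Total: 1189 days.
1189 mod 7 = 6, so 6 days after Saturday is Friday.

Friday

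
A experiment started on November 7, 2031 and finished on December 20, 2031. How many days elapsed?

43

November 2031: 30 − 7 = 23 days remain.
December 1–20, 2031: 20 days.
Total: 23 + 20 = 43 days.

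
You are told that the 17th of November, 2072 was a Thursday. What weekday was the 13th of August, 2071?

Count forward from the earlier date (August 13, 2071) to the later (November 17, 2072):
August 13, 2071 → August 13, 2072: 366 days (2072 is a leap year).
August 2072: 31 − 13 = 18 days remain.
Then September (30), October (31): 30 + 31 = 61 days.
November 1–17, 2072: 17 days.
Residual: 96 days.
Total: 462 days.
462 is a multiple of 7, so the 13th of August, 2071 falls on the same weekday: Thursday.

Thursday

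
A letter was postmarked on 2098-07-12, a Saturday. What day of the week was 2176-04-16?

Day-of-year of July 12, 2098: 193.
Day-of-year of April 16, 2176: 107.
2098 has 365 days, so 365 − 193 = 172 days remain in 2098.
Full years 2099–2175: 59 common + 18 leap = 59×365 + 18×366 = 28123 days.
Total: 172 + 28123 + 107 = 28402 days.
28402 mod 7 = 3, so 3 days after Saturday is Tuesday.

Tuesday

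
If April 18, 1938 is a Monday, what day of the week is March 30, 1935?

Count forward from the earlier date (March 30, 1935) to the later (April 18, 1938):
March 30, 1935 → March 30, 1936: 366 days (1936 is a leap year).
March 30, 1936 → March 30, 1937: 365 days.
March 30, 1937 → March 30, 1938: 365 days.
March 1938: 31 − 30 = 1 day remains.
April 1–18, 1938: 18 days.
Residual: 19 days.
Total: 1115 days.
1115 mod 7 = 2, so 2 days before Monday is Saturday.

Saturday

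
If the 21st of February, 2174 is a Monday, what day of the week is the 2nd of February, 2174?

Count forward from the earlier date (February 2, 2174) to the later (February 21, 2174):
Within February 2174: 21 − 2 = 19 days.
19 mod 7 = 5, so 5 days before Monday is Wednesday.

Wednesday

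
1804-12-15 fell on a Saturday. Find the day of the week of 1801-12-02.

Count forward from the earlier date (December 2, 1801) to the later (December 15, 1804):
Day-of-year of December 2, 1801: 336.
Day-of-year of December 15, 1804: 350.
1801 has 365 days, so 365 − 336 = 29 days remain in 1801.
Full years: 1802: 365; 1803: 365. Sum = 730.
Total: 29 + 730 + 350 = 1109 days.
1109 mod 7 = 3, so 3 days before Saturday is Wednesday.

Wednesday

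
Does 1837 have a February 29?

1837 is not a leap year.

No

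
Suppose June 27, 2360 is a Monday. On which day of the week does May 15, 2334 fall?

Tuesday

Count forward from the earlier date (May 15, 2334) to the later (June 27, 2360):
Day-of-year of May 15, 2334: 135.
Day-of-year of June 27, 2360: 179.
2334 has 365 days, so 365 − 135 = 230 days remain in 2334.
Full years 2335–2359: 19 common + 6 leap = 19×365 + 6×366 = 9131 days.
Total: 230 + 9131 + 179 = 9540 days.
9540 mod 7 = 6, so 6 days before Monday is Tuesday.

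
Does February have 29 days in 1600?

Yes

1600 is a leap year (divisible by 400).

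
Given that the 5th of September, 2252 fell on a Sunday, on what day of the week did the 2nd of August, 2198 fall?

Thursday

Count forward from the earlier date (August 2, 2198) to the later (September 5, 2252):
From August 2, 2198 to August 2, 2252: 54 years, of which 13 contain a Feb 29 — 41×365 + 13×366 = 19723 days.
(2200 is not a leap year (divisible by 100 but not 400).)
August 2252: 31 − 2 = 29 days remain.
September 1–5, 2252: 5 days.
Residual: 34 days.
Total: 19757 days.
19757 mod 7 = 3, so 3 days before Sunday is Thursday.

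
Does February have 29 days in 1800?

1800 is not a leap year (divisible by 100 but not 400).

No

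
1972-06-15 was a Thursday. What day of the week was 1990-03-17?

Saturday

From June 15, 1972 to June 15, 1989: 17 years, of which 4 contain a Feb 29 — 13×365 + 4×366 = 6209 days.
June 1989: 30 − 15 = 15 days remain.
Then July (31), August (31), September (30), October (31), November (30), December (31), January (31), February 1990 (28): 31 + 31 + 30 + 31 + 30 + 31 + 31 + 28 = 243 days.
March 1–17, 1990: 17 days.
Residual: 275 days.
Total: 6484 days.
6484 mod 7 = 2, so 2 days after Thursday is Saturday.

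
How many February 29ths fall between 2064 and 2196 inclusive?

33

Years divisible by 4: 2064, 2068, …, 2196 — 34 in all.
Of these, 2100 is divisible by 100 but not 400, so not leap.
Leap years: 34 − 1 = 33.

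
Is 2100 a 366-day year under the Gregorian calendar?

No

2100 is not a leap year (divisible by 100 but not 400).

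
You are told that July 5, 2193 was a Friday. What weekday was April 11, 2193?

Thursday

Count forward from the earlier date (April 11, 2193) to the later (July 5, 2193):
April 2193: 30 − 11 = 19 days remain.
Then May (31), June (30): 31 + 30 = 61 days.
July 1–5, 2193: 5 days.
Total: 19 + 61 + 5 = 85 days.
85 mod 7 = 1, so 1 day before Friday is Thursday.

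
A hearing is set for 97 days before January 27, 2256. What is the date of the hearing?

October 22, 2255

Count 97 days before January 27, 2256:
October 2255: 31 − 22 = 9 days remain.
Then November (30), December (31): 30 + 31 = 61 days.
January 1–27, 2256: 27 days.
Total: 9 + 61 + 27 = 97 days.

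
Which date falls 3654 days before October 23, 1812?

October 22, 1802

Count 3654 days before October 23, 1812:
From October 22, 1802 to October 22, 1812: 10 years, of which 3 contain a Feb 29 — 7×365 + 3×366 = 3653 days.
Within October 1812: 23 − 22 = 1 day.
Total: 3654 days.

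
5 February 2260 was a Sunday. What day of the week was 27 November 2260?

Tuesday

February 2260: 29 − 5 = 24 days remain (2260 is a leap year, so February has 29 days).
Then March (31), April (30), May (31), June (30), July (31), August (31), September (30), October (31): 31 + 30 + 31 + 30 + 31 + 31 + 30 + 31 = 245 days.
November 1–27, 2260: 27 days.
Total: 24 + 245 + 27 = 296 days.
296 mod 7 = 2, so 2 days after Sunday is Tuesday.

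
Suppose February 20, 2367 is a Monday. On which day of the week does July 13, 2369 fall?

February 20, 2367 → February 20, 2368: 365 days.
February 20, 2368 → February 20, 2369: 366 days (2368 is a leap year).
February 2369: 28 − 20 = 8 days remain (2369 is not a leap year, so February has 28 days).
Then March (31), April (30), May (31), June (30): 31 + 30 + 31 + 30 = 122 days.
July 1–13, 2369: 13 days.
Residual: 143 days.
Total: 874 days.
874 mod 7 = 6, so 6 days after Monday is Sunday.

Sunday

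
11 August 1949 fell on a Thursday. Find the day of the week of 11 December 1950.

Day-of-year of August 11, 1949: 223.
Day-of-year of December 11, 1950: 345.
1949 has 365 days, so 365 − 223 = 142 days remain in 1949.
Total: 142 + 345 = 487 days.
487 mod 7 = 4, so 4 days after Thursday is Monday.

Monday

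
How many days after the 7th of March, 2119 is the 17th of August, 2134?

5642

Day-of-year of March 7, 2119: 66.
Day-of-year of August 17, 2134: 229.
2119 has 365 days, so 365 − 66 = 299 days remain in 2119.
Full years 2120–2133: 10 common + 4 leap = 10×365 + 4×366 = 5114 days.
Total: 299 + 5114 + 229 = 5642 days.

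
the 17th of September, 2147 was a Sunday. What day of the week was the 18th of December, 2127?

Count forward from the earlier date (December 18, 2127) to the later (September 17, 2147):
From December 18, 2127 to December 18, 2146: 19 years, of which 5 contain a Feb 29 — 14×365 + 5×366 = 6940 days.
December 2146: 31 − 18 = 13 days remain.
Then January (31), February 2147 (28), March (31), April (30), May (31), June (30), July (31), August (31): 31 + 28 + 31 + 30 + 31 + 30 + 31 + 31 = 243 days.
September 1–17, 2147: 17 days.
Residual: 273 days.
Total: 7213 days.
7213 mod 7 = 3, so 3 days before Sunday is Thursday.

Thursday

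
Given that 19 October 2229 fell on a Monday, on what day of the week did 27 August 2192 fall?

Count forward from the earlier date (August 27, 2192) to the later (October 19, 2229):
Day-of-year of August 27, 2192: 240.
Day-of-year of October 19, 2229: 292.
2192 has 366 days, so 366 − 240 = 126 days remain in 2192.
Full years 2193–2228: 28 common + 8 leap = 28×365 + 8×366 = 13148 days.
Total: 126 + 13148 + 292 = 13566 days.
13566 is a multiple of 7, so 27 August 2192 falls on the same weekday: Monday.

Monday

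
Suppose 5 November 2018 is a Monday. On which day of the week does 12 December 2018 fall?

November 2018: 30 − 5 = 25 days remain.
December 1–12, 2018: 12 days.
Total: 25 + 12 = 37 days.
37 mod 7 = 2, so 2 days after Monday is Wednesday.

Wednesday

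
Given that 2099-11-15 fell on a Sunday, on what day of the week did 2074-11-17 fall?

Count forward from the earlier date (November 17, 2074) to the later (November 15, 2099):
From November 17, 2074 to November 17, 2098: 24 years, of which 6 contain a Feb 29 — 18×365 + 6×366 = 8766 days.
November 2098: 30 − 17 = 13 days remain.
Then 11 full months totalling 335 days.
November 1–15, 2099: 15 days.
Residual: 363 days.
Total: 9129 days.
9129 mod 7 = 1, so 1 day before Sunday is Saturday.

Saturday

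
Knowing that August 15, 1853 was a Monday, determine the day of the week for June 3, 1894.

Sunday

From August 15, 1853 to August 15, 1893: 40 years, of which 10 contain a Feb 29 — 30×365 + 10×366 = 14610 days.
August 1893: 31 − 15 = 16 days remain.
Then 9 full months totalling 273 days.
June 1–3, 1894: 3 days.
Residual: 292 days.
Total: 14902 days.
14902 mod 7 = 6, so 6 days after Monday is Sunday.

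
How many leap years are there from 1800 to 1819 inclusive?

Years divisible by 4 in [1800, 1819]: 1800, 1804, 1808, 1812, 1816.
Of these, 1800 is divisible by 100 but not 400, so not leap.
Leap years: 5 − 1 = 4.

4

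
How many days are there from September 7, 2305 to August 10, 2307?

702

September 2305: 30 − 7 = 23 days remain.
Then 22 full months totalling 669 days.
August 1–10, 2307: 10 days.
Total: 23 + 669 + 10 = 702 days.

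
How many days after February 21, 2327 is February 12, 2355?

Day-of-year of February 21, 2327: 52.
Day-of-year of February 12, 2355: 43.
2327 has 365 days, so 365 − 52 = 313 days remain in 2327.
Full years 2328–2354: 20 common + 7 leap = 20×365 + 7×366 = 9862 days.
Total: 313 + 9862 + 43 = 10218 days.

10218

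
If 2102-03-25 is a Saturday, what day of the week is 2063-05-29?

Tuesday

Count forward from the earlier date (May 29, 2063) to the later (March 25, 2102):
From May 29, 2063 to May 29, 2101: 38 years, of which 9 contain a Feb 29 — 29×365 + 9×366 = 13879 days.
(2100 is not a leap year (divisible by 100 but not 400).)
May 2101: 31 − 29 = 2 days remain.
Then 9 full months totalling 273 days.
March 1–25, 2102: 25 days.
Residual: 300 days.
Total: 14179 days.
14179 mod 7 = 4, so 4 days before Saturday is Tuesday.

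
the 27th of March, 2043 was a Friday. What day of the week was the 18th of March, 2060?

Thursday

From March 27, 2043 to March 27, 2059: 16 years, of which 4 contain a Feb 29 — 12×365 + 4×366 = 5844 days.
March 2059: 31 − 27 = 4 days remain.
Then 11 full months totalling 335 days.
March 1–18, 2060: 18 days.
Residual: 357 days.
Total: 6201 days.
6201 mod 7 = 6, so 6 days after Friday is Thursday.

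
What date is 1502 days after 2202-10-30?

2206-12-10

Count 1502 days after October 30, 2202:
October 30, 2202 → October 30, 2203: 365 days.
October 30, 2203 → October 30, 2204: 366 days (2204 is a leap year).
October 30, 2204 → October 30, 2205: 365 days.
October 30, 2205 → October 30, 2206: 365 days.
October 2206: 31 − 30 = 1 day remains.
Then November (30): 30 days.
December 1–10, 2206: 10 days.
Residual: 41 days.
Total: 1502 days.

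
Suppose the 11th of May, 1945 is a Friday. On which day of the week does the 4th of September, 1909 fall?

Saturday

Count forward from the earlier date (September 4, 1909) to the later (May 11, 1945):
From September 4, 1909 to September 4, 1944: 35 years, of which 9 contain a Feb 29 — 26×365 + 9×366 = 12784 days.
September 1944: 30 − 4 = 26 days remain.
Then October (31), November (30), December (31), January (31), February 1945 (28), March (31), April (30): 31 + 30 + 31 + 31 + 28 + 31 + 30 = 212 days.
May 1–11, 1945: 11 days.
Residual: 249 days.
Total: 13033 days.
13033 mod 7 = 6, so 6 days before Friday is Saturday.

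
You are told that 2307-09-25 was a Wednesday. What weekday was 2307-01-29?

Tuesday

Count forward from the earlier date (January 29, 2307) to the later (September 25, 2307):
January 2307: 31 − 29 = 2 days remain.
Then February 2307 (28), March (31), April (30), May (31), June (30), July (31), August (31): 28 + 31 + 30 + 31 + 30 + 31 + 31 = 212 days.
September 1–25, 2307: 25 days.
Total: 2 + 212 + 25 = 239 days.
239 mod 7 = 1, so 1 day before Wednesday is Tuesday.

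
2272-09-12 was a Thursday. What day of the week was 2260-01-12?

Thursday

Count forward from the earlier date (January 12, 2260) to the later (September 12, 2272):
Day-of-year of January 12, 2260: 12.
Day-of-year of September 12, 2272: 256.
2260 has 366 days, so 366 − 12 = 354 days remain in 2260.
Full years 2261–2271: 9 common + 2 leap = 9×365 + 2×366 = 4017 days.
Total: 354 + 4017 + 256 = 4627 days.
4627 is a multiple of 7, so 2260-01-12 falls on the same weekday: Thursday.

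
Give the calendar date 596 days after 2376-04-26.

2377-12-13

Count 596 days after April 26, 2376:
Day-of-year of April 26, 2376: 117.
Day-of-year of December 13, 2377: 347.
2376 has 366 days, so 366 − 117 = 249 days remain in 2376.
Total: 249 + 347 = 596 days.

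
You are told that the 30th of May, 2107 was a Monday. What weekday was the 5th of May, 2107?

Count forward from the earlier date (May 5, 2107) to the later (May 30, 2107):
Within May 2107: 30 − 5 = 25 days.
25 mod 7 = 4, so 4 days before Monday is Thursday.

Thursday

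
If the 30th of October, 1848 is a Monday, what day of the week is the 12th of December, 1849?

Wednesday

Day-of-year of October 30, 1848: 304.
Day-of-year of December 12, 1849: 346.
1848 has 366 days, so 366 − 304 = 62 days remain in 1848.
Total: 62 + 346 = 408 days.
408 mod 7 = 2, so 2 days after Monday is Wednesday.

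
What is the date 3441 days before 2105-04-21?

2095-11-18

Count 3441 days before April 21, 2105:
Day-of-year of November 18, 2095: 322.
Day-of-year of April 21, 2105: 111.
2095 has 365 days, so 365 − 322 = 43 days remain in 2095.
Full years 2096–2104: 7 common + 2 leap = 7×365 + 2×366 = 3287 days.
Total: 43 + 3287 + 111 = 3441 days.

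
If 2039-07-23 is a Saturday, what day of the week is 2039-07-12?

Tuesday

Count forward from the earlier date (July 12, 2039) to the later (July 23, 2039):
Within July 2039: 23 − 12 = 11 days.
11 mod 7 = 4, so 4 days before Saturday is Tuesday.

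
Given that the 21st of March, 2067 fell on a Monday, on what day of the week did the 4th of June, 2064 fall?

Count forward from the earlier date (June 4, 2064) to the later (March 21, 2067):
June 4, 2064 → June 4, 2065: 365 days.
June 4, 2065 → June 4, 2066: 365 days.
June 2066: 30 − 4 = 26 days remain.
Then July (31), August (31), September (30), October (31), November (30), December (31), January (31), February 2067 (28): 31 + 31 + 30 + 31 + 30 + 31 + 31 + 28 = 243 days.
March 1–21, 2067: 21 days.
Residual: 290 days.
Total: 1020 days.
1020 mod 7 = 5, so 5 days before Monday is Wednesday.

Wednesday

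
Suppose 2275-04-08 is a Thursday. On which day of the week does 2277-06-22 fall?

Friday

April 8, 2275 → April 8, 2276: 366 days (2276 is a leap year).
April 8, 2276 → April 8, 2277: 365 days.
April 2277: 30 − 8 = 22 days remain.
Then May (31): 31 days.
June 1–22, 2277: 22 days.
Residual: 75 days.
Total: 806 days.
806 mod 7 = 1, so 1 day after Thursday is Friday.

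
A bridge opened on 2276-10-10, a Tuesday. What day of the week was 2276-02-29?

Tuesday

Count forward from the earlier date (February 29, 2276) to the later (October 10, 2276):
February 2276: 29 − 29 = 0 days remain (2276 is a leap year, so February has 29 days).
Then March (31), April (30), May (31), June (30), July (31), August (31), September (30): 31 + 30 + 31 + 30 + 31 + 31 + 30 = 214 days.
October 1–10, 2276: 10 days.
Total: 0 + 214 + 10 = 224 days.
224 is a multiple of 7, so 2276-02-29 falls on the same weekday: Tuesday.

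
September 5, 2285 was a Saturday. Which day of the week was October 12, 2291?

September 5, 2285 → September 5, 2286: 365 days.
September 5, 2286 → September 5, 2287: 365 days.
September 5, 2287 → September 5, 2288: 366 days (2288 is a leap year).
September 5, 2288 → September 5, 2289: 365 days.
September 5, 2289 → September 5, 2290: 365 days.
September 5, 2290 → September 5, 2291: 365 days.
September 2291: 30 − 5 = 25 days remain.
October 1–12, 2291: 12 days.
Residual: 37 days.
Total: 2228 days.
2228 mod 7 = 2, so 2 days after Saturday is Monday.

Monday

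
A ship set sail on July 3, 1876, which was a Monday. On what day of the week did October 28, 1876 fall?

July 1876: 31 − 3 = 28 days remain.
Then August (31), September (30): 31 + 30 = 61 days.
October 1–28, 1876: 28 days.
Total: 28 + 61 + 28 = 117 days.
117 mod 7 = 5, so 5 days after Monday is Saturday.

Saturday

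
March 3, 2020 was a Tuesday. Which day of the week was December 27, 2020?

Sunday

March 2020: 31 − 3 = 28 days remain.
Then April (30), May (31), June (30), July (31), August (31), September (30), October (31), November (30): 30 + 31 + 30 + 31 + 31 + 30 + 31 + 30 = 244 days.
December 1–27, 2020: 27 days.
Total: 28 + 244 + 27 = 299 days.
299 mod 7 = 5, so 5 days after Tuesday is Sunday.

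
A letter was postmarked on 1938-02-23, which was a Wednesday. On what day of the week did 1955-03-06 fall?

Sunday

From February 23, 1938 to February 23, 1955: 17 years, of which 4 contain a Feb 29 — 13×365 + 4×366 = 6209 days.
February 1955: 28 − 23 = 5 days remain (1955 is not a leap year, so February has 28 days).
March 1–6, 1955: 6 days.
Residual: 11 days.
Total: 6220 days.
6220 mod 7 = 4, so 4 days after Wednesday is Sunday.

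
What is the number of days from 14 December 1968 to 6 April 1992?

8514

Day-of-year of December 14, 1968: 349.
Day-of-year of April 6, 1992: 97.
1968 has 366 days, so 366 − 349 = 17 days remain in 1968.
Full years 1969–1991: 18 common + 5 leap = 18×365 + 5×366 = 8400 days.
Total: 17 + 8400 + 97 = 8514 days.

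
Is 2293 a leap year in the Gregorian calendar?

No

2293 is not a leap year.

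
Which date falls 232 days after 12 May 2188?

30 December 2188

Count 232 days after May 12, 2188:
May 2188: 31 − 12 = 19 days remain.
Then June (30), July (31), August (31), September (30), October (31), November (30): 30 + 31 + 31 + 30 + 31 + 30 = 183 days.
December 1–30, 2188: 30 days.
Total: 19 + 183 + 30 = 232 days.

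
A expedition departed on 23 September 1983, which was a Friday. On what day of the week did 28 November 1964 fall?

Count forward from the earlier date (November 28, 1964) to the later (September 23, 1983):
From November 28, 1964 to November 28, 1982: 18 years, of which 4 contain a Feb 29 — 14×365 + 4×366 = 6574 days.
November 1982: 30 − 28 = 2 days remain.
Then 9 full months totalling 274 days.
September 1–23, 1983: 23 days.
Residual: 299 days.
Total: 6873 days.
6873 mod 7 = 6, so 6 days before Friday is Saturday.

Saturday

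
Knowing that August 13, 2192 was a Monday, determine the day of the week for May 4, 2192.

Friday

Count forward from the earlier date (May 4, 2192) to the later (August 13, 2192):
May 2192: 31 − 4 = 27 days remain.
Then June (30), July (31): 30 + 31 = 61 days.
August 1–13, 2192: 13 days.
Total: 27 + 61 + 13 = 101 days.
101 mod 7 = 3, so 3 days before Monday is Friday.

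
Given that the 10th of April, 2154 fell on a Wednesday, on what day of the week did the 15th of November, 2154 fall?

April 2154: 30 − 10 = 20 days remain.
Then May (31), June (30), July (31), August (31), September (30), October (31): 31 + 30 + 31 + 31 + 30 + 31 = 184 days.
November 1–15, 2154: 15 days.
Total: 20 + 184 + 15 = 219 days.
219 mod 7 = 2, so 2 days after Wednesday is Friday.

Friday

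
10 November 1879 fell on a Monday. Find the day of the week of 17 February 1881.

Thursday

November 10, 1879 → November 10, 1880: 366 days (1880 is a leap year).
November 1880: 30 − 10 = 20 days remain.
Then December (31), January (31): 31 + 31 = 62 days.
February 1–17, 1881: 17 days (1881 is not a leap year).
Residual: 99 days.
Total: 465 days.
465 mod 7 = 3, so 3 days after Monday is Thursday.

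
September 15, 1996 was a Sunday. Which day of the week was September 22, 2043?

Tuesday

Day-of-year of September 15, 1996: 259.
Day-of-year of September 22, 2043: 265.
1996 has 366 days, so 366 − 259 = 107 days remain in 1996.
Full years 1997–2042: 35 common + 11 leap = 35×365 + 11×366 = 16801 days.
Total: 107 + 16801 + 265 = 17173 days.
17173 mod 7 = 2, so 2 days after Sunday is Tuesday.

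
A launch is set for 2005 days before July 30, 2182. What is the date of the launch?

February 1, 2177

Count 2005 days before July 30, 2182:
February 1, 2177 → February 1, 2178: 365 days.
February 1, 2178 → February 1, 2179: 365 days.
February 1, 2179 → February 1, 2180: 365 days.
February 1, 2180 → February 1, 2181: 366 days (2180 is a leap year).
February 1, 2181 → February 1, 2182: 365 days.
February 2182: 28 − 1 = 27 days remain (2182 is not a leap year, so February has 28 days).
Then March (31), April (30), May (31), June (30): 31 + 30 + 31 + 30 = 122 days.
July 1–30, 2182: 30 days.
Residual: 179 days.
Total: 2005 days.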